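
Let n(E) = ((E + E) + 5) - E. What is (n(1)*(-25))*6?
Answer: -900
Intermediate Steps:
n(E) = 5 + E (n(E) = (2*E + 5) - E = (5 + 2*E) - E = 5 + E)
(n(1)*(-25))*6 = ((5 + 1)*(-25))*6 = (6*(-25))*6 = -150*6 = -900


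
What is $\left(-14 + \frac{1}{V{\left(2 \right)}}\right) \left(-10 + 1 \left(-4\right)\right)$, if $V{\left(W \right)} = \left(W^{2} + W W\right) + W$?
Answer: $\frac{973}{5} \approx 194.6$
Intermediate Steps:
$V{\left(W \right)} = W + 2 W^{2}$ ($V{\left(W \right)} = \left(W^{2} + W^{2}\right) + W = 2 W^{2} + W = W + 2 W^{2}$)
$\left(-14 + \frac{1}{V{\left(2 \right)}}\right) \left(-10 + 1 \left(-4\right)\right) = \left(-14 + \frac{1}{2 \left(1 + 2 \cdot 2\right)}\right) \left(-10 + 1 \left(-4\right)\right) = \left(-14 + \frac{1}{2 \left(1 + 4\right)}\right) \left(-10 - 4\right) = \left(-14 + \frac{1}{2 \cdot 5}\right) \left(-14\right) = \left(-14 + \frac{1}{10}\right) \left(-14\right) = \left(- \frac{139}{10}\right) \left(-14\right) = \frac{973}{5}$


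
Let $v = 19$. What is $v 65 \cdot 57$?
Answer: $70395$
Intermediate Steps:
$v 65 \cdot 57 = 19 \cdot 65 \cdot 57 = 1235 \cdot 57 = 70395$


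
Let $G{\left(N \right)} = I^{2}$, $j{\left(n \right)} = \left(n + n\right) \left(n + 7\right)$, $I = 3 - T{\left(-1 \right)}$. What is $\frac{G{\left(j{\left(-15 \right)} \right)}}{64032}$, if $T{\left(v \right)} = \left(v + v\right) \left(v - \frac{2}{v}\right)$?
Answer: $\frac{25}{64032} \approx 0.00039043$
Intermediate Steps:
$T{\left(v \right)} = 2 v \left(v - \frac{2}{v}\right)$
$I = 5$ ($I = 3 - \left(-4 + 2 \left(-1\right)^{2}\right) = 3 - \left(-4 + 2 \cdot 1\right) = 3 - \left(-4 + 2\right) = 3 - -2 = 3 + 2 = 5$)
$j{\left(n \right)} = 2 n \left(7 + n\right)$
$G{\left(N \right)} = 25$ ($G{\left(N \right)} = 5^{2} = 25$)
$\frac{G{\left(j{\left(-15 \right)} \right)}}{64032} = \frac{25}{64032}$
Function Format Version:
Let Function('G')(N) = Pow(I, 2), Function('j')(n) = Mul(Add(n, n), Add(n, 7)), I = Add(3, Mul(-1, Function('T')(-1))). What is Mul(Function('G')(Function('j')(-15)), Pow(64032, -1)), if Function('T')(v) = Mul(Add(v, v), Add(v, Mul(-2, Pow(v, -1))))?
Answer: Rational(25, 64032) ≈ 0.00039043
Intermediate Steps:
Function('T')(v) = Mul(2, v, Add(v, Mul(-2, Pow(v, -1)))) (Function('T')(v) = Mul(Mul(2, v), Add(v, Mul(-2, Pow(v, -1)))) = Mul(2, v, Add(v, Mul(-2, Pow(v, -1)))))
I = 5 (I = Add(3, Mul(-1, Add(-4, Mul(2, Pow(-1, 2))))) = Add(3, Mul(-1, Add(-4, Mul(2, 1)))) = Add(3, Mul(-1, Add(-4, 2))) = Add(3, Mul(-1, -2)) = Add(3, 2) = 5)
Function('j')(n) = Mul(2, n, Add(7, n)) (Function('j')(n) = Mul(Mul(2, n), Add(7, n)) = Mul(2, n, Add(7, n)))
Function('G')(N) = 25 (Function('G')(N) = Pow(5, 2) = 25)
Mul(Function('G')(Function('j')(-15)), Pow(64032, -1)) = Mul(25, Pow(64032, -1)) = Mul(25, Rational(1, 64032)) = Rational(25, 64032)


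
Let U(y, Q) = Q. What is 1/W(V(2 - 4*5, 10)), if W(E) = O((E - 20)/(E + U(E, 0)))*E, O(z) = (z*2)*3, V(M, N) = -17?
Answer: -1/222 ≈ -0.0045045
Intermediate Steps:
O(z) = 6*z (O(z) = (2*z)*3 = 6*z)
W(E) = -120 + 6*E (W(E) = (6*((E - 20)/(E + 0)))*E = (6*((-20 + E)/E))*E = (6*(-20 + E)/E)*E = -120 + 6*E)
1/W(V(2 - 4*5, 10)) = 1/(-120 + 6*(-17)) = 1/(-120 - 102) = 1/(-222) = -1/222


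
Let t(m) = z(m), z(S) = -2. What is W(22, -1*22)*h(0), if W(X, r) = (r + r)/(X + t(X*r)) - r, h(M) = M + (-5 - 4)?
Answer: -891/5 ≈ -178.20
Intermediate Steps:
h(M) = -9 + M (h(M) = M - 9 = -9 + M)
t(m) = -2
W(X, r) = -r + 2*r/(-2 + X) (W(X, r) = (r + r)/(X - 2) - r = (2*r)/(-2 + X) - r = 2*r/(-2 + X) - r = -r + 2*r/(-2 + X))
W(22, -1*22)*h(0) = ((-1*22)*(4 - 1*22)/(-2 + 22))*(-9 + 0) = -22*(4 - 22)/20*(-9) = -22*1/20*(-18)*(-9) = (99/5)*(-9) = -891/5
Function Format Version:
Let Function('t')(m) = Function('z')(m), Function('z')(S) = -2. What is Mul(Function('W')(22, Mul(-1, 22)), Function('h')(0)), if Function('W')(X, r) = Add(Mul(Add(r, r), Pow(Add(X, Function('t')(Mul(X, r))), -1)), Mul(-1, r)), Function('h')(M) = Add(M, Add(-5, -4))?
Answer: Rational(-891, 5) ≈ -178.20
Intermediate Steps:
Function('h')(M) = Add(-9, M) (Function('h')(M) = Add(M, -9) = Add(-9, M))
Function('t')(m) = -2
Function('W')(X, r) = Add(Mul(-1, r), Mul(2, r, Pow(Add(-2, X), -1))) (Function('W')(X, r) = Add(Mul(Add(r, r), Pow(Add(X, -2), -1)), Mul(-1, r)) = Add(Mul(Mul(2, r), Pow(Add(-2, X), -1)), Mul(-1, r)) = Add(Mul(2, r, Pow(Add(-2, X), -1)), Mul(-1, r)) = Add(Mul(-1, r), Mul(2, r, Pow(Add(-2, X), -1))))
Mul(Function('W')(22, Mul(-1, 22)), Function('h')(0)) = Mul(Mul(Mul(-1, 22), Pow(Add(-2, 22), -1), Add(4, Mul(-1, 22))), Add(-9, 0)) = Mul(Mul(-22, Pow(20, -1), Add(4, -22)), -9) = Mul(Mul(-22, Rational(1, 20), -18), -9) = Mul(Rational(99, 5), -9) = Rational(-891, 5)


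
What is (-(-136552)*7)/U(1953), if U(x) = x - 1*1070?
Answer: 955864/883 ≈ 1082.5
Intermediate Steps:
U(x) = -1070 + x (U(x) = x - 1070 = -1070 + x)
(-(-136552)*7)/U(1953) = (-(-136552)*7)/(-1070 + 1953) = -2626*(-364)/883 = 955864*(1/883) = 955864/883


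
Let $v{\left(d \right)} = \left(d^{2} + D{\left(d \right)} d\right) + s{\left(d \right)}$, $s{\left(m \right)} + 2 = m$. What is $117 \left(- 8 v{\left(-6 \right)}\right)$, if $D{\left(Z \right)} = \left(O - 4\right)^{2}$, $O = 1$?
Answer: $24336$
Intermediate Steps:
$s{\left(m \right)} = -2 + m$
$D{\left(Z \right)} = 9$ ($D{\left(Z \right)} = \left(1 - 4\right)^{2} = \left(-3\right)^{2} = 9$)
$v{\left(d \right)} = -2 + d^{2} + 10 d$ ($v{\left(d \right)} = \left(d^{2} + 9 d\right) + \left(-2 + d\right) = -2 + d^{2} + 10 d$)
$117 \left(- 8 v{\left(-6 \right)}\right) = 117 \left(- 8 \left(-2 + \left(-6\right)^{2} + 10 \left(-6\right)\right)\right) = 117 \left(- 8 \left(-2 + 36 - 60\right)\right) = 117 \left(\left(-8\right) \left(-26\right)\right) = 117 \cdot 208 = 24336$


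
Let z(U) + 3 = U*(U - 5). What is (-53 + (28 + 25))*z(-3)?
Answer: 0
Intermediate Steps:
z(U) = -3 + U*(-5 + U) (z(U) = -3 + U*(U - 5) = -3 + U*(-5 + U))
(-53 + (28 + 25))*z(-3) = (-53 + (28 + 25))*(-3 + (-3)**2 - 5*(-3)) = (-53 + 53)*(-3 + 9 + 15) = 0*21 = 0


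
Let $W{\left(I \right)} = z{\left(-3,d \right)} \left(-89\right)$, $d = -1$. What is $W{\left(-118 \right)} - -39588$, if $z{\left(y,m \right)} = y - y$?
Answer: $39588$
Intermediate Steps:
$z{\left(y,m \right)} = 0$
$W{\left(I \right)} = 0$ ($W{\left(I \right)} = 0 \left(-89\right) = 0$)
$W{\left(-118 \right)} - -39588 = 0 - -39588 = 0 + 39588 = 39588$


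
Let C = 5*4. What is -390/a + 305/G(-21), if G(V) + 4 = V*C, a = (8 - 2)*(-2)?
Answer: 13475/424 ≈ 31.781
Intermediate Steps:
C = 20
a = -12 (a = 6*(-2) = -12)
G(V) = -4 + 20*V (G(V) = -4 + V*20 = -4 + 20*V)
-390/a + 305/G(-21) = -390/(-12) + 305/(-4 + 20*(-21)) = -390*(-1/12) + 305/(-4 - 420) = 65/2 + 305/(-424) = 65/2 + 305*(-1/424) = 65/2 - 305/424 = 13475/424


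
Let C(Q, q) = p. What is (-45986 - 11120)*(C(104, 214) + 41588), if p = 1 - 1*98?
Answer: -2369385046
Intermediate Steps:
p = -97 (p = 1 - 98 = -97)
C(Q, q) = -97
(-45986 - 11120)*(C(104, 214) + 41588) = (-45986 - 11120)*(-97 + 41588) = -57106*41491 = -2369385046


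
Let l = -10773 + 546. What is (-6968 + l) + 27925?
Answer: 10730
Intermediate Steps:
l = -10227
(-6968 + l) + 27925 = (-6968 - 10227) + 27925 = -17195 + 27925 = 10730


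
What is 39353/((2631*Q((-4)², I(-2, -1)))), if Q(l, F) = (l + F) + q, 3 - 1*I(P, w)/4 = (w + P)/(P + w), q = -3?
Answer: 39353/55251 ≈ 0.71226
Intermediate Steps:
I(P, w) = 8 (I(P, w) = 12 - 4*(w + P)/(P + w) = 12 - 4*(P + w)/(P + w) = 12 - 4*1 = 12 - 4 = 8)
Q(l, F) = -3 + F + l (Q(l, F) = (l + F) - 3 = (F + l) - 3 = -3 + F + l)
39353/((2631*Q((-4)², I(-2, -1)))) = 39353/((2631*(-3 + 8 + (-4)²))) = 39353/((2631*(-3 + 8 + 16))) = 39353/((2631*21)) = 39353/55251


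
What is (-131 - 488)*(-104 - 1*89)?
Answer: 119467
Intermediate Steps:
(-131 - 488)*(-104 - 1*89) = -619*(-104 - 89) = -619*(-193) = 119467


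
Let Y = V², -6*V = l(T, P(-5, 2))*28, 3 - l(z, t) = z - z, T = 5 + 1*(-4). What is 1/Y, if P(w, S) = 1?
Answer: 1/196 ≈ 0.0051020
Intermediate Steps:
T = 1 (T = 5 - 4 = 1)
l(z, t) = 3 (l(z, t) = 3 - (z - z) = 3 - 1*0 = 3 + 0 = 3)
V = -14 (V = -28/2 = -⅙*84 = -14)
Y = 196 (Y = (-14)² = 196)
1/Y = 1/196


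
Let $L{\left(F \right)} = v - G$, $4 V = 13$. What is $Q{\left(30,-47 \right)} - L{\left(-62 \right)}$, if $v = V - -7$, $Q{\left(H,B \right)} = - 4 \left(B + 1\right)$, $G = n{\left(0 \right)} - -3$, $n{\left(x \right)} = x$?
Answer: $\frac{707}{4} \approx 176.75$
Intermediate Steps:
$V = \frac{13}{4}$ ($V = \frac{1}{4} \cdot 13 = \frac{13}{4} \approx 3.25$)
$G = 3$ ($G = 0 - -3 = 0 + 3 = 3$)
$Q{\left(H,B \right)} = -4 - 4 B$ ($Q{\left(H,B \right)} = - 4 \left(1 + B\right) = -4 - 4 B$)
$v = \frac{41}{4}$ ($v = \frac{13}{4} - -7 = \frac{13}{4} + 7 = \frac{41}{4} \approx 10.25$)
$L{\left(F \right)} = \frac{29}{4}$ ($L{\left(F \right)} = \frac{41}{4} - 3 = \frac{29}{4}$)
$Q{\left(30,-47 \right)} - L{\left(-62 \right)} = \left(-4 - -188\right) - \frac{29}{4} = \left(-4 + 188\right) - \frac{29}{4} = 184 - \frac{29}{4} = \frac{707}{4}$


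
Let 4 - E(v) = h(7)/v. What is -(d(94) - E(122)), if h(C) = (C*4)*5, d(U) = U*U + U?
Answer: -544556/61 ≈ -8927.1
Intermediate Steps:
d(U) = U + U**2 (d(U) = U**2 + U = U + U**2)
h(C) = 20*C (h(C) = (4*C)*5 = 20*C)
E(v) = 4 - 140/v (E(v) = 4 - 20*7/v = 4 - 140/v)
-(d(94) - E(122)) = -(94*(1 + 94) - (4 - 140/122)) = -(94*95 - (4 - 140*1/122)) = -(8930 - (4 - 70/61)) = -(8930 - 1*174/61) = -(8930 - 174/61) = -1*544556/61 = -544556/61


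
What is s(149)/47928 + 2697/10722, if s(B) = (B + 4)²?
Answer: 21125173/28549112 ≈ 0.73996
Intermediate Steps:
s(B) = (4 + B)²
s(149)/47928 + 2697/10722 = (4 + 149)²/47928 + 2697/10722 = 153²*(1/47928) + 2697*(1/10722) = 23409*(1/47928) + 899/3574 = 7803/15976 + 899/3574 = 21125173/28549112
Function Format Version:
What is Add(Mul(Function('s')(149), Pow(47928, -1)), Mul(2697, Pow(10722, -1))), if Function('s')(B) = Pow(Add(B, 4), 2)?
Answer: Rational(21125173, 28549112) ≈ 0.73996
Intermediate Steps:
Function('s')(B) = Pow(Add(4, B), 2)
Add(Mul(Function('s')(149), Pow(47928, -1)), Mul(2697, Pow(10722, -1))) = Add(Mul(Pow(Add(4, 149), 2), Pow(47928, -1)), Mul(2697, Pow(10722, -1))) = Add(Mul(Pow(153, 2), Rational(1, 47928)), Mul(2697, Rational(1, 10722))) = Add(Mul(23409, Rational(1, 47928)), Rational(899, 3574)) = Add(Rational(7803, 15976), Rational(899, 3574)) = Rational(21125173, 28549112)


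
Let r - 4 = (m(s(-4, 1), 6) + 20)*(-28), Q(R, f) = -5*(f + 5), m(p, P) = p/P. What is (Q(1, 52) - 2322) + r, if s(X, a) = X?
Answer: -9433/3 ≈ -3144.3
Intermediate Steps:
Q(R, f) = -25 - 5*f (Q(R, f) = -5*(5 + f) = -25 - 5*f)
r = -1612/3 (r = 4 + (-4/6 + 20)*(-28) = 4 + (-4*⅙ + 20)*(-28) = 4 + (-⅔ + 20)*(-28) = 4 + (58/3)*(-28) = 4 - 1624/3 = -1612/3 ≈ -537.33)
(Q(1, 52) - 2322) + r = ((-25 - 5*52) - 2322) - 1612/3 = ((-25 - 260) - 2322) - 1612/3 = (-285 - 2322) - 1612/3 = -2607 - 1612/3 = -9433/3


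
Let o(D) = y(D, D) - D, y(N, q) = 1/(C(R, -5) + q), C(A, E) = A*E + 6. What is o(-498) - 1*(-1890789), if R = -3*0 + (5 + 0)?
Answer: 977795378/517 ≈ 1.8913e+6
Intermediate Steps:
R = 5 (R = 0 + 5 = 5)
C(A, E) = 6 + A*E
y(N, q) = 1/(-19 + q) (y(N, q) = 1/((6 + 5*(-5)) + q) = 1/((6 - 25) + q) = 1/(-19 + q))
o(D) = 1/(-19 + D) - D
o(-498) - 1*(-1890789) = (1 - 1*(-498)*(-19 - 498))/(-19 - 498) - 1*(-1890789) = (1 - 1*(-498)*(-517))/(-517) + 1890789 = -(1 - 257466)/517 + 1890789 = -1/517*(-257465) + 1890789 = 257465/517 + 1890789 = 977795378/517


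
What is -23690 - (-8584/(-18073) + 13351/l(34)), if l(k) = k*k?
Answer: -495191887447/20892388 ≈ -23702.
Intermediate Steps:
l(k) = k²
-23690 - (-8584/(-18073) + 13351/l(34)) = -23690 - (-8584/(-18073) + 13351/(34²)) = -23690 - (-8584*(-1/18073) + 13351/1156) = -23690 - (8584/18073 + 13351*(1/1156)) = -23690 - (8584/18073 + 13351/1156) = -23690 - 1*251215727/20892388 = -23690 - 251215727/20892388 = -495191887447/20892388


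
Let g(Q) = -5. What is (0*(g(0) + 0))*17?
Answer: 0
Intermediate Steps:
(0*(g(0) + 0))*17 = (0*(-5 + 0))*17 = (0*(-5))*17 = 0*17 = 0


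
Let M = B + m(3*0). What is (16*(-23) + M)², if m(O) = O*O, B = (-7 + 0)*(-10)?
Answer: 88804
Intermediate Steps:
B = 70 (B = -7*(-10) = 70)
m(O) = O²
M = 70 (M = 70 + (3*0)² = 70 + 0² = 70 + 0 = 70)
(16*(-23) + M)² = (16*(-23) + 70)² = (-368 + 70)² = (-298)² = 88804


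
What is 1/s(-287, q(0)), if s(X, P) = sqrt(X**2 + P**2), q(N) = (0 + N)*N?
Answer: 1/287 ≈ 0.0034843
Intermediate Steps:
q(N) = N**2 (q(N) = N*N = N**2)
s(X, P) = sqrt(P**2 + X**2)
1/s(-287, q(0)) = 1/(sqrt((0**2)**2 + (-287)**2)) = 1/(sqrt(0**2 + 82369)) = 1/(sqrt(0 + 82369)) = 1/(sqrt(82369)) = 1/287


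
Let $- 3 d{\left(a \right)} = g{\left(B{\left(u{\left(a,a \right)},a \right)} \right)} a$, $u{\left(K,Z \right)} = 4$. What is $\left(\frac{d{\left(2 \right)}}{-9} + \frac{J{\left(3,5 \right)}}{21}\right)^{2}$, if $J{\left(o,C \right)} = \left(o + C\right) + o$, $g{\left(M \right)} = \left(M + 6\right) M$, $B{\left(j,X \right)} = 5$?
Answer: $\frac{755161}{35721} \approx 21.141$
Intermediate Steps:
$g{\left(M \right)} = M \left(6 + M\right)$ ($g{\left(M \right)} = \left(6 + M\right) M = M \left(6 + M\right)$)
$d{\left(a \right)} = - \frac{55 a}{3}$ ($d{\left(a \right)} = - \frac{5 \left(6 + 5\right) a}{3} = - \frac{5 \cdot 11 a}{3} = - \frac{55 a}{3}$)
$J{\left(o,C \right)} = C + 2 o$ ($J{\left(o,C \right)} = \left(C + o\right) + o = C + 2 o$)
$\left(\frac{d{\left(2 \right)}}{-9} + \frac{J{\left(3,5 \right)}}{21}\right)^{2} = \left(\frac{\left(- \frac{55}{3}\right) 2}{-9} + \frac{5 + 2 \cdot 3}{21}\right)^{2} = \left(\left(- \frac{110}{3}\right) \left(- \frac{1}{9}\right) + \left(5 + 6\right) \frac{1}{21}\right)^{2} = \left(\frac{110}{27} + 11 \cdot \frac{1}{21}\right)^{2} = \left(\frac{110}{27} + \frac{11}{21}\right)^{2} = \left(\frac{869}{189}\right)^{2} = \frac{755161}{35721}$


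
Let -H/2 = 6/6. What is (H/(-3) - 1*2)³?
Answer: -64/27 ≈ -2.3704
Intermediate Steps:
H = -2 (H = -12/6 = -2*1 = -2)
(H/(-3) - 1*2)³ = (-2/(-3) - 1*2)³ = (-2*(-⅓) - 2)³ = (⅔ - 2)³ = (-4/3)³ = -64/27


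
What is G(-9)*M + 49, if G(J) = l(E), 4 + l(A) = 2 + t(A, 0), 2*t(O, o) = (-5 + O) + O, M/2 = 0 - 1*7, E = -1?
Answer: 126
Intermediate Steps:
M = -14 (M = 2*(0 - 1*7) = 2*(0 - 7) = 2*(-7) = -14)
t(O, o) = -5/2 + O (t(O, o) = ((-5 + O) + O)/2 = (-5 + 2*O)/2 = -5/2 + O)
l(A) = -9/2 + A (l(A) = -4 + (2 + (-5/2 + A)) = -4 + (-½ + A) = -9/2 + A)
G(J) = -11/2 (G(J) = -9/2 - 1 = -11/2)
G(-9)*M + 49 = -11/2*(-14) + 49 = 77 + 49 = 126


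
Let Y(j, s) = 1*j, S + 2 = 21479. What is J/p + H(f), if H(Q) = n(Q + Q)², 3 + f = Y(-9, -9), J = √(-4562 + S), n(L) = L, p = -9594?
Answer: 576 - √16915/9594 ≈ 575.99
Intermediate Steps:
S = 21477 (S = -2 + 21479 = 21477)
J = √16915 (J = √(-4562 + 21477) = √16915 ≈ 130.06)
Y(j, s) = j
f = -12 (f = -3 - 9 = -12)
H(Q) = 4*Q² (H(Q) = (Q + Q)² = (2*Q)² = 4*Q²)
J/p + H(f) = √16915/(-9594) + 4*(-12)² = √16915*(-1/9594) + 4*144 = -√16915/9594 + 576 = 576 - √16915/9594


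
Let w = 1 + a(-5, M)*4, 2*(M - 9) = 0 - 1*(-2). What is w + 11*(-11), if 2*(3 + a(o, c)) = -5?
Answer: -142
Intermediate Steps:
M = 10 (M = 9 + (0 - 1*(-2))/2 = 9 + (0 + 2)/2 = 9 + (½)*2 = 9 + 1 = 10)
a(o, c) = -11/2 (a(o, c) = -3 + (½)*(-5) = -3 - 5/2 = -11/2)
w = -21 (w = 1 - 11/2*4 = 1 - 22 = -21)
w + 11*(-11) = -21 + 11*(-11) = -21 - 121 = -142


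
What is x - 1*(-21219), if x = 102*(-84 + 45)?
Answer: 17241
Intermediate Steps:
x = -3978 (x = 102*(-39) = -3978)
x - 1*(-21219) = -3978 - 1*(-21219) = -3978 + 21219 = 17241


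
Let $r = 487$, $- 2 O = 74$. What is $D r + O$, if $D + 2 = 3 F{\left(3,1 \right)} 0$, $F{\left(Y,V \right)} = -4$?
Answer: $-1011$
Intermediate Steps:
$O = -37$ ($O = \left(- \frac{1}{2}\right) 74 = -37$)
$D = -2$ ($D = -2 + 3 \left(-4\right) 0 = -2 - 0 = -2 + 0 = -2$)
$D r + O = \left(-2\right) 487 - 37 = -974 - 37 = -1011$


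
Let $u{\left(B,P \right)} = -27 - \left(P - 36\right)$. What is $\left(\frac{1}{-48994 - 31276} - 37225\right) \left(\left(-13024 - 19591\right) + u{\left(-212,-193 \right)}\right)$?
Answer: $\frac{96851688992163}{80270} \approx 1.2066 \cdot 10^{9}$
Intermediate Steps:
$u{\left(B,P \right)} = 9 - P$ ($u{\left(B,P \right)} = -27 - \left(P - 36\right) = -27 - \left(-36 + P\right) = 9 - P$)
$\left(\frac{1}{-48994 - 31276} - 37225\right) \left(\left(-13024 - 19591\right) + u{\left(-212,-193 \right)}\right) = \left(\frac{1}{-48994 - 31276} - 37225\right) \left(\left(-13024 - 19591\right) + \left(9 - -193\right)\right) = \left(\frac{1}{-48994 - 31276} - 37225\right) \left(\left(-13024 - 19591\right) + \left(9 + 193\right)\right) = \left(\frac{1}{-48994 - 31276} - 37225\right) \left(-32615 + 202\right) = \left(\frac{1}{-80270} - 37225\right) \left(-32413\right) = \left(- \frac{1}{80270} - 37225\right) \left(-32413\right) = \left(- \frac{2988050751}{80270}\right) \left(-32413\right) = \frac{96851688992163}{80270}$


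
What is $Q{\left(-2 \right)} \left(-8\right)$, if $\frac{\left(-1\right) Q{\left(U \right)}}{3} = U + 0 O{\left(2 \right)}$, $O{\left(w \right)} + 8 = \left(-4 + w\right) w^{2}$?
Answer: $-48$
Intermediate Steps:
$O{\left(w \right)} = -8 + w^{2} \left(-4 + w\right)$ ($O{\left(w \right)} = -8 + \left(-4 + w\right) w^{2} = -8 + w^{2} \left(-4 + w\right)$)
$Q{\left(U \right)} = - 3 U$ ($Q{\left(U \right)} = - 3 \left(U + 0 \left(-8 + 2^{3} - 4 \cdot 2^{2}\right)\right) = - 3 \left(U + 0 \left(-8 + 8 - 16\right)\right) = - 3 \left(U + 0 \left(-16\right)\right) = - 3 \left(U + 0\right) = - 3 U$)
$Q{\left(-2 \right)} \left(-8\right) = \left(-3\right) \left(-2\right) \left(-8\right) = 6 \left(-8\right) = -48$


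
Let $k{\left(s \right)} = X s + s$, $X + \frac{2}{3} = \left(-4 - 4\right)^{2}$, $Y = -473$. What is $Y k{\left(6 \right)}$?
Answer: $-182578$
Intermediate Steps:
$X = \frac{190}{3}$ ($X = - \frac{2}{3} + \left(-4 - 4\right)^{2} = - \frac{2}{3} + \left(-8\right)^{2} = - \frac{2}{3} + 64 = \frac{190}{3} \approx 63.333$)
$k{\left(s \right)} = \frac{193 s}{3}$ ($k{\left(s \right)} = \frac{190 s}{3} + s = \frac{193 s}{3}$)
$Y k{\left(6 \right)} = - 473 \cdot \frac{193}{3} \cdot 6 = \left(-473\right) 386 = -182578$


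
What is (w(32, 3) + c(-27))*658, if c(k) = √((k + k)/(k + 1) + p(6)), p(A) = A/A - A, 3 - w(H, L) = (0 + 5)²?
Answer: -14476 + 658*I*√494/13 ≈ -14476.0 + 1125.0*I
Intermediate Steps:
w(H, L) = -22 (w(H, L) = 3 - (0 + 5)² = 3 - 1*5² = 3 - 1*25 = 3 - 25 = -22)
p(A) = 1 - A
c(k) = √(-5 + 2*k/(1 + k)) (c(k) = √((k + k)/(k + 1) + (1 - 1*6)) = √((2*k)/(1 + k) + (1 - 6)) = √(2*k/(1 + k) - 5) = √(-5 + 2*k/(1 + k)))
(w(32, 3) + c(-27))*658 = (-22 + √((-5 - 3*(-27))/(1 - 27)))*658 = (-22 + √((-5 + 81)/(-26)))*658 = (-22 + √(-1/26*76))*658 = (-22 + √(-38/13))*658 = (-22 + I*√494/13)*658 = -14476 + 658*I*√494/13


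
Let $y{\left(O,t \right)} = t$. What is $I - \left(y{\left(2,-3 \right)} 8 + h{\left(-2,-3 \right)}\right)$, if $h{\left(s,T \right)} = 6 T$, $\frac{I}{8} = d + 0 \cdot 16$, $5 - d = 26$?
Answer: $-126$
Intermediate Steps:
$d = -21$ ($d = 5 - 26 = -21$)
$I = -168$ ($I = 8 \left(-21 + 0 \cdot 16\right) = 8 \left(-21 + 0\right) = 8 \left(-21\right) = -168$)
$I - \left(y{\left(2,-3 \right)} 8 + h{\left(-2,-3 \right)}\right) = -168 - \left(\left(-3\right) 8 + 6 \left(-3\right)\right) = -168 - \left(-24 - 18\right) = -168 - -42 = -168 + 42 = -126$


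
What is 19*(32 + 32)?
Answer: 1216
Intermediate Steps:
19*(32 + 32) = 19*64 = 1216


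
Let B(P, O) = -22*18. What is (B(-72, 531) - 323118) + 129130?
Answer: -194384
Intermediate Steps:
B(P, O) = -396
(B(-72, 531) - 323118) + 129130 = (-396 - 323118) + 129130 = -323514 + 129130 = -194384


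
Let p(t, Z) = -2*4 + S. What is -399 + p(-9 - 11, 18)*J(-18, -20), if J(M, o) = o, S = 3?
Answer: -299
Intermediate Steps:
p(t, Z) = -5 (p(t, Z) = -2*4 + 3 = -8 + 3 = -5)
-399 + p(-9 - 11, 18)*J(-18, -20) = -399 - 5*(-20) = -399 + 100 = -299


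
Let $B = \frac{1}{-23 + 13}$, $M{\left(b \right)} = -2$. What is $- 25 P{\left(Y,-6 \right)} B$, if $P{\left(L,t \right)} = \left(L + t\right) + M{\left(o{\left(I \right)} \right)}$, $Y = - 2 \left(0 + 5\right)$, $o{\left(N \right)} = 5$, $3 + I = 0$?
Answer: $-45$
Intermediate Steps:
$I = -3$ ($I = -3 + 0 = -3$)
$Y = -10$ ($Y = \left(-2\right) 5 = -10$)
$P{\left(L,t \right)} = -2 + L + t$ ($P{\left(L,t \right)} = \left(L + t\right) - 2 = -2 + L + t$)
$B = - \frac{1}{10}$ ($B = \frac{1}{-10} = - \frac{1}{10} \approx -0.1$)
$- 25 P{\left(Y,-6 \right)} B = - 25 \left(-2 - 10 - 6\right) \left(- \frac{1}{10}\right) = \left(-25\right) \left(-18\right) \left(- \frac{1}{10}\right) = 450 \left(- \frac{1}{10}\right) = -45$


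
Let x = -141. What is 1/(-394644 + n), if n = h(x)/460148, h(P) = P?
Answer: -460148/181594647453 ≈ -2.5339e-6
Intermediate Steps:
n = -141/460148 ≈ -0.00030642
1/(-394644 + n) = 1/(-394644 - 141/460148) = 1/(-181594647453/460148) = -460148/181594647453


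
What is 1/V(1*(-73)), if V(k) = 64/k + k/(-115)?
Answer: -8395/2031 ≈ -4.1334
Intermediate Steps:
V(k) = 64/k - k/115 (V(k) = 64/k + k*(-1/115) = 64/k - k/115)
1/V(1*(-73)) = 1/(64/((1*(-73))) - (-73)/115) = 1/(64/(-73) - 1/115*(-73)) = 1/(64*(-1/73) + 73/115) = 1/(-64/73 + 73/115) = 1/(-2031/8395) = -8395/2031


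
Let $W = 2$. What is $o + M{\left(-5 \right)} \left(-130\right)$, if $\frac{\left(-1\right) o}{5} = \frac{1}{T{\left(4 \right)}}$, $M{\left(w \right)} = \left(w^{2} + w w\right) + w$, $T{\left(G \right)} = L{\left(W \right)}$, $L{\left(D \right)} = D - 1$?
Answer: $-5855$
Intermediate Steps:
$L{\left(D \right)} = -1 + D$ ($L{\left(D \right)} = D - 1 = -1 + D$)
$T{\left(G \right)} = 1$ ($T{\left(G \right)} = -1 + 2 = 1$)
$M{\left(w \right)} = w + 2 w^{2}$ ($M{\left(w \right)} = \left(w^{2} + w^{2}\right) + w = 2 w^{2} + w = w + 2 w^{2}$)
$o = -5$ ($o = - \frac{5}{1} = \left(-5\right) 1 = -5$)
$o + M{\left(-5 \right)} \left(-130\right) = -5 + - 5 \left(1 + 2 \left(-5\right)\right) \left(-130\right) = -5 + - 5 \left(1 - 10\right) \left(-130\right) = -5 + \left(-5\right) \left(-9\right) \left(-130\right) = -5 + 45 \left(-130\right) = -5 - 5850 = -5855$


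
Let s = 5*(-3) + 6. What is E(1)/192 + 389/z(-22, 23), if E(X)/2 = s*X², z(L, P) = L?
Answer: -6257/352 ≈ -17.776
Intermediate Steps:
s = -9 (s = -15 + 6 = -9)
E(X) = -18*X² (E(X) = 2*(-9*X²) = -18*X²)
E(1)/192 + 389/z(-22, 23) = -18*1²/192 + 389/(-22) = -18*1*(1/192) + 389*(-1/22) = -18*1/192 - 389/22 = -3/32 - 389/22 = -6257/352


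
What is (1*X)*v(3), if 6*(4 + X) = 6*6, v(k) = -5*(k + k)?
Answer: -60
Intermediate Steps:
v(k) = -10*k
X = 2 (X = -4 + (6*6)/6 = -4 + (1/6)*36 = -4 + 6 = 2)
(1*X)*v(3) = (1*2)*(-10*3) = 2*(-30) = -60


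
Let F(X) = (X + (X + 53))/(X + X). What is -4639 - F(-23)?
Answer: -213387/46 ≈ -4638.8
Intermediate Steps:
F(X) = (53 + 2*X)/(2*X) (F(X) = (X + (53 + X))/((2*X)) = (53 + 2*X)*(1/(2*X)) = (53 + 2*X)/(2*X))
-4639 - F(-23) = -4639 - (53/2 - 23)/(-23) = -4639 - (-1)*7/(23*2) = -4639 - 1*(-7/46) = -4639 + 7/46 = -213387/46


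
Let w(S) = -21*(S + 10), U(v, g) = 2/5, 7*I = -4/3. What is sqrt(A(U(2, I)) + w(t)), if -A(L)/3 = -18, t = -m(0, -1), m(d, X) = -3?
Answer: I*sqrt(219) ≈ 14.799*I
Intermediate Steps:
I = -4/21 (I = (-4/3)/7 = (-4*1/3)/7 = (1/7)*(-4/3) = -4/21 ≈ -0.19048)
U(v, g) = 2/5 (U(v, g) = 2*(1/5) = 2/5)
t = 3 (t = -1*(-3) = 3)
A(L) = 54 (A(L) = -3*(-18) = 54)
w(S) = -210 - 21*S (w(S) = -21*(10 + S) = -210 - 21*S)
sqrt(A(U(2, I)) + w(t)) = sqrt(54 + (-210 - 21*3)) = sqrt(54 + (-210 - 63)) = sqrt(54 - 273) = sqrt(-219) = I*sqrt(219)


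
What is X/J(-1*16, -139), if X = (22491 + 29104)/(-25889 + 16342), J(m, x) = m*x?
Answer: -51595/21232528 ≈ -0.0024300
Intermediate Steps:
X = -51595/9547 (X = 51595/(-9547) = 51595*(-1/9547) = -51595/9547 ≈ -5.4043)
X/J(-1*16, -139) = -51595/(9547*(-1*16*(-139))) = -51595/(9547*((-16*(-139)))) = -51595/9547/2224 = -51595/9547*1/2224 = -51595/21232528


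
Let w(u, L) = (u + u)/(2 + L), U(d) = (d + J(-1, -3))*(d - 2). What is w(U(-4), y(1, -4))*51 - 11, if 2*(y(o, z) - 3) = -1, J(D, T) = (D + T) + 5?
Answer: 397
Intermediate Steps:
J(D, T) = 5 + D + T
y(o, z) = 5/2 (y(o, z) = 3 + (½)*(-1) = 3 - ½ = 5/2)
U(d) = (1 + d)*(-2 + d) (U(d) = (d + (5 - 1 - 3))*(d - 2) = (d + 1)*(-2 + d) = (1 + d)*(-2 + d))
w(u, L) = 2*u/(2 + L) (w(u, L) = (2*u)/(2 + L) = 2*u/(2 + L))
w(U(-4), y(1, -4))*51 - 11 = (2*(-2 + (-4)² - 1*(-4))/(2 + 5/2))*51 - 11 = (2*(-2 + 16 + 4)/(9/2))*51 - 11 = (2*18*(2/9))*51 - 11 = 8*51 - 11 = 408 - 11 = 397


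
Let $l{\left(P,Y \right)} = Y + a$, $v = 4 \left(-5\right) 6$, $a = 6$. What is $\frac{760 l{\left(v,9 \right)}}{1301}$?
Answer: $\frac{11400}{1301} \approx 8.7625$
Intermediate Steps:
$v = -120$ ($v = \left(-20\right) 6 = -120$)
$l{\left(P,Y \right)} = 6 + Y$ ($l{\left(P,Y \right)} = Y + 6 = 6 + Y$)
$\frac{760 l{\left(v,9 \right)}}{1301} = \frac{760 \left(6 + 9\right)}{1301} = 760 \cdot 15 \cdot \frac{1}{1301} = 11400 \cdot \frac{1}{1301} = \frac{11400}{1301}$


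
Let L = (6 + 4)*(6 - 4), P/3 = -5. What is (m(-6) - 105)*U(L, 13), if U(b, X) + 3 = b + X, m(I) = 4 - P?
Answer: -2580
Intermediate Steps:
P = -15 (P = 3*(-5) = -15)
m(I) = 19 (m(I) = 4 - 1*(-15) = 4 + 15 = 19)
L = 20 (L = 10*2 = 20)
U(b, X) = -3 + X + b (U(b, X) = -3 + (b + X) = -3 + (X + b) = -3 + X + b)
(m(-6) - 105)*U(L, 13) = (19 - 105)*(-3 + 13 + 20) = -86*30 = -2580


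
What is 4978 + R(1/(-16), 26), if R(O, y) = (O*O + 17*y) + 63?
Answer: 1403649/256 ≈ 5483.0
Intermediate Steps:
R(O, y) = 63 + O² + 17*y (R(O, y) = (O² + 17*y) + 63 = 63 + O² + 17*y)
4978 + R(1/(-16), 26) = 4978 + (63 + (1/(-16))² + 17*26) = 4978 + (63 + (-1/16)² + 442) = 4978 + (63 + 1/256 + 442) = 4978 + 129281/256 = 1403649/256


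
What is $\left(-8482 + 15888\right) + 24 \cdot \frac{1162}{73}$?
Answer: $\frac{568526}{73} \approx 7788.0$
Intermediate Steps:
$\left(-8482 + 15888\right) + 24 \cdot \frac{1162}{73} = 7406 + 24 \cdot 1162 \cdot \frac{1}{73} = 7406 + 24 \cdot \frac{1162}{73} = 7406 + \frac{27888}{73} = \frac{568526}{73}$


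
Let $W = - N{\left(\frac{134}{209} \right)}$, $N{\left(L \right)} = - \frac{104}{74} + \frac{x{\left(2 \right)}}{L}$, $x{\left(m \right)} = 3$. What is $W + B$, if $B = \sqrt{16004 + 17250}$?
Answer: $- \frac{16231}{4958} + \sqrt{33254} \approx 179.08$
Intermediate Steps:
$N{\left(L \right)} = - \frac{52}{37} + \frac{3}{L}$ ($N{\left(L \right)} = - \frac{104}{74} + \frac{3}{L} = \left(-104\right) \frac{1}{74} + \frac{3}{L} = - \frac{52}{37} + \frac{3}{L}$)
$W = - \frac{16231}{4958}$ ($W = - (- \frac{52}{37} + \frac{3}{134 \cdot \frac{1}{209}}) = - (- \frac{52}{37} + \frac{3}{\frac{134}{209}}) = - (- \frac{52}{37} + 3 \cdot \frac{209}{134}) = - (- \frac{52}{37} + \frac{627}{134}) = \left(-1\right) \frac{16231}{4958} = - \frac{16231}{4958} \approx -3.2737$)
$B = \sqrt{33254} \approx 182.36$
$W + B = - \frac{16231}{4958} + \sqrt{33254}$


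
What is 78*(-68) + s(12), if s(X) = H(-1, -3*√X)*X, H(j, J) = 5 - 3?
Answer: -5280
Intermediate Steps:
H(j, J) = 2
s(X) = 2*X
78*(-68) + s(12) = 78*(-68) + 2*12 = -5304 + 24 = -5280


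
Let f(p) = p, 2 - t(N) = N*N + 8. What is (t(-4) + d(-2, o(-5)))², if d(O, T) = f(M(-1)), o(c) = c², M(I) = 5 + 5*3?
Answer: 4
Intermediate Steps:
t(N) = -6 - N² (t(N) = 2 - (N*N + 8) = 2 - (N² + 8) = 2 - (8 + N²) = 2 + (-8 - N²) = -6 - N²)
M(I) = 20 (M(I) = 5 + 15 = 20)
d(O, T) = 20
(t(-4) + d(-2, o(-5)))² = ((-6 - 1*(-4)²) + 20)² = ((-6 - 1*16) + 20)² = ((-6 - 16) + 20)² = (-22 + 20)² = (-2)² = 4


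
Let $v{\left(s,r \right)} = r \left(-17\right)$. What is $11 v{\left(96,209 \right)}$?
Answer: $-39083$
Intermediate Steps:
$v{\left(s,r \right)} = - 17 r$
$11 v{\left(96,209 \right)} = 11 \left(\left(-17\right) 209\right) = 11 \left(-3553\right) = -39083$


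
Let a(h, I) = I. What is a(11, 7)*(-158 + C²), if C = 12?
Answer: -98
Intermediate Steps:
a(11, 7)*(-158 + C²) = 7*(-158 + 12²) = 7*(-158 + 144) = 7*(-14) = -98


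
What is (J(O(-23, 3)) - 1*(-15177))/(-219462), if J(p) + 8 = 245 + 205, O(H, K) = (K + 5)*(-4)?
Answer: -15619/219462 ≈ -0.071169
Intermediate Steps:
O(H, K) = -20 - 4*K (O(H, K) = (5 + K)*(-4) = -20 - 4*K)
J(p) = 442 (J(p) = -8 + (245 + 205) = -8 + 450 = 442)
(J(O(-23, 3)) - 1*(-15177))/(-219462) = (442 - 1*(-15177))/(-219462) = (442 + 15177)*(-1/219462) = 15619*(-1/219462) = -15619/219462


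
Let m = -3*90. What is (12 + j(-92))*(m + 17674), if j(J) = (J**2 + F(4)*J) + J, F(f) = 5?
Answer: 137909296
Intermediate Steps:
m = -270
j(J) = J**2 + 6*J (j(J) = (J**2 + 5*J) + J = J**2 + 6*J)
(12 + j(-92))*(m + 17674) = (12 - 92*(6 - 92))*(-270 + 17674) = (12 - 92*(-86))*17404 = (12 + 7912)*17404 = 7924*17404 = 137909296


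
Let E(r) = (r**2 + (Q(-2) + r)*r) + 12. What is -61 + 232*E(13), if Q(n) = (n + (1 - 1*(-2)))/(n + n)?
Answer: 80385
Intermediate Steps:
Q(n) = (3 + n)/(2*n) (Q(n) = (n + (1 + 2))/((2*n)) = (n + 3)*(1/(2*n)) = (3 + n)*(1/(2*n)) = (3 + n)/(2*n))
E(r) = 12 + r**2 + r*(-1/4 + r) (E(r) = (r**2 + ((1/2)*(3 - 2)/(-2) + r)*r) + 12 = (r**2 + ((1/2)*(-1/2)*1 + r)*r) + 12 = (r**2 + (-1/4 + r)*r) + 12 = (r**2 + r*(-1/4 + r)) + 12 = 12 + r**2 + r*(-1/4 + r))
-61 + 232*E(13) = -61 + 232*(12 + 2*13**2 - 1/4*13) = -61 + 232*(12 + 2*169 - 13/4) = -61 + 232*(12 + 338 - 13/4) = -61 + 232*(1387/4) = -61 + 80446 = 80385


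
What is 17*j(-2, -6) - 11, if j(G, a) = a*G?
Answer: 193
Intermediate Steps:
j(G, a) = G*a
17*j(-2, -6) - 11 = 17*(-2*(-6)) - 11 = 17*12 - 11 = 204 - 11 = 193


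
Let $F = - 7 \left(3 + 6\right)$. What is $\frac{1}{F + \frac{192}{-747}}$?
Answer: $- \frac{249}{15751} \approx -0.015809$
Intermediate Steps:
$F = -63$ ($F = \left(-7\right) 9 = -63$)
$\frac{1}{F + \frac{192}{-747}} = \frac{1}{-63 + \frac{192}{-747}} = \frac{1}{-63 + 192 \left(- \frac{1}{747}\right)} = \frac{1}{-63 - \frac{64}{249}} = \frac{1}{- \frac{15751}{249}} = - \frac{249}{15751}$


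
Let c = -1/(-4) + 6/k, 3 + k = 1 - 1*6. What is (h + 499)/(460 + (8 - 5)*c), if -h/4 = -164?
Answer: 330/131 ≈ 2.5191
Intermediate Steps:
h = 656 (h = -4*(-164) = 656)
k = -8 (k = -3 + (1 - 1*6) = -3 + (1 - 6) = -3 - 5 = -8)
c = -½ (c = -1/(-4) + 6/(-8) = -1*(-¼) + 6*(-⅛) = ¼ - ¾ = -½ ≈ -0.50000)
(h + 499)/(460 + (8 - 5)*c) = (656 + 499)/(460 + (8 - 5)*(-½)) = 1155/(460 + 3*(-½)) = 1155/(460 - 3/2) = 1155/(917/2) = 1155*(2/917) = 330/131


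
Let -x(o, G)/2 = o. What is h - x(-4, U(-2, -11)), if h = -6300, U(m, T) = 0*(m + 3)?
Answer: -6308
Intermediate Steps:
U(m, T) = 0 (U(m, T) = 0*(3 + m) = 0)
x(o, G) = -2*o
h - x(-4, U(-2, -11)) = -6300 - (-2)*(-4) = -6300 - 1*8 = -6300 - 8 = -6308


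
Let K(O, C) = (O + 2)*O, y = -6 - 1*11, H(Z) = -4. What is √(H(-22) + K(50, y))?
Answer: 2*√649 ≈ 50.951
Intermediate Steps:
y = -17 (y = -6 - 11 = -17)
K(O, C) = O*(2 + O) (K(O, C) = (2 + O)*O = O*(2 + O))
√(H(-22) + K(50, y)) = √(-4 + 50*(2 + 50)) = √(-4 + 50*52) = √(-4 + 2600) = √2596 = 2*√649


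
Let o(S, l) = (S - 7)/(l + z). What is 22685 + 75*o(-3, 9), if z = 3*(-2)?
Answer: 22435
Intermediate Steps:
z = -6
o(S, l) = (-7 + S)/(-6 + l) (o(S, l) = (S - 7)/(l - 6) = (-7 + S)/(-6 + l))
22685 + 75*o(-3, 9) = 22685 + 75*((-7 - 3)/(-6 + 9)) = 22685 + 75*(-10/3) = 22685 - 250 = 22435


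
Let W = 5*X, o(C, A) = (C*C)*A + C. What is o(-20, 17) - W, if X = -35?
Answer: 6955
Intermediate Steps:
o(C, A) = C + A*C**2 (o(C, A) = C**2*A + C = A*C**2 + C = C + A*C**2)
W = -175 (W = 5*(-35) = -175)
o(-20, 17) - W = -20*(1 + 17*(-20)) - 1*(-175) = -20*(1 - 340) + 175 = -20*(-339) + 175 = 6780 + 175 = 6955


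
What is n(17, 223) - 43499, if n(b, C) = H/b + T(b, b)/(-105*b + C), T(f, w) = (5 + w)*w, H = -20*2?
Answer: -52506422/1207 ≈ -43502.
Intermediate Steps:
H = -40
T(f, w) = w*(5 + w)
n(b, C) = -40/b + b*(5 + b)/(C - 105*b) (n(b, C) = -40/b + (b*(5 + b))/(-105*b + C) = -40/b + (b*(5 + b))/(C - 105*b) = -40/b + b*(5 + b)/(C - 105*b))
n(17, 223) - 43499 = (-40*223 + 4200*17 + 17**2*(5 + 17))/(17*(223 - 105*17)) - 43499 = (-8920 + 71400 + 289*22)/(17*(223 - 1785)) - 43499 = (1/17)*(-8920 + 71400 + 6358)/(-1562) - 43499 = (1/17)*(-1/1562)*68838 - 43499 = -3129/1207 - 43499 = -52506422/1207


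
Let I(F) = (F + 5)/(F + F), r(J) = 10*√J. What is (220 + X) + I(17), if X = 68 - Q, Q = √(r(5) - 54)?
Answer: 4907/17 - √(-54 + 10*√5) ≈ 288.65 - 5.6249*I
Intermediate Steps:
Q = √(-54 + 10*√5) (Q = √(10*√5 - 54) = √(-54 + 10*√5) ≈ 5.6249*I)
I(F) = (5 + F)/(2*F) (I(F) = (5 + F)/((2*F)) = (5 + F)*(1/(2*F)) = (5 + F)/(2*F))
X = 68 - √(-54 + 10*√5) ≈ 68.0 - 5.6249*I
(220 + X) + I(17) = (220 + (68 - √(-54 + 10*√5))) + (½)*(5 + 17)/17 = (288 - √(-54 + 10*√5)) + (½)*(1/17)*22 = (288 - √(-54 + 10*√5)) + 11/17 = 4907/17 - √(-54 + 10*√5)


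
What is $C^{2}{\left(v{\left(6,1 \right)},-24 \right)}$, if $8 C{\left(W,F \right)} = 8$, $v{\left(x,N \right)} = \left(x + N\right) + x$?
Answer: $1$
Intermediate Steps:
$v{\left(x,N \right)} = N + 2 x$ ($v{\left(x,N \right)} = \left(N + x\right) + x = N + 2 x$)
$C{\left(W,F \right)} = 1$ ($C{\left(W,F \right)} = \frac{1}{8} \cdot 8 = 1$)
$C^{2}{\left(v{\left(6,1 \right)},-24 \right)} = 1^{2} = 1$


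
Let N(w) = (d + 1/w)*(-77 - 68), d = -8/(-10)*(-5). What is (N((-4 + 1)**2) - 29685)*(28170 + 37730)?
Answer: -17271731000/9 ≈ -1.9191e+9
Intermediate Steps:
d = -4 (d = -8*(-1/10)*(-5) = (4/5)*(-5) = -4)
N(w) = 580 - 145/w (N(w) = (-4 + 1/w)*(-77 - 68) = (-4 + 1/w)*(-145) = 580 - 145/w)
(N((-4 + 1)**2) - 29685)*(28170 + 37730) = ((580 - 145/(-4 + 1)**2) - 29685)*(28170 + 37730) = ((580 - 145/((-3)**2)) - 29685)*65900 = ((580 - 145/9) - 29685)*65900 = (5075/9 - 29685)*65900 = -262090/9*65900 = -17271731000/9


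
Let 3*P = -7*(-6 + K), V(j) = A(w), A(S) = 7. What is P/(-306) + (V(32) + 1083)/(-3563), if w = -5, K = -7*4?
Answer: -54371/96201 ≈ -0.56518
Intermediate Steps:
K = -28
V(j) = 7
P = 238/3 (P = (-7*(-6 - 28))/3 = (-7*(-34))/3 = (1/3)*238 = 238/3 ≈ 79.333)
P/(-306) + (V(32) + 1083)/(-3563) = (238/3)/(-306) + (7 + 1083)/(-3563) = (238/3)*(-1/306) + 1090*(-1/3563) = -7/27 - 1090/3563 = -54371/96201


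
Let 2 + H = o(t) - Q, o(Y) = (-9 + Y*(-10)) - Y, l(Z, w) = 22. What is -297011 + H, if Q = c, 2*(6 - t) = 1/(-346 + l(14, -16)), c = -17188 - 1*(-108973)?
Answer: -251989715/648 ≈ -3.8887e+5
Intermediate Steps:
c = 91785 (c = -17188 + 108973 = 91785)
t = 3889/648 (t = 6 - 1/(2*(-346 + 22)) = 6 - ½/(-324) = 6 - ½*(-1/324) = 6 + 1/648 = 3889/648 ≈ 6.0015)
o(Y) = -9 - 11*Y (o(Y) = (-9 - 10*Y) - Y = -9 - 11*Y)
Q = 91785
H = -59526587/648 (H = -2 + ((-9 - 11*3889/648) - 1*91785) = -2 + ((-9 - 42779/648) - 91785) = -2 + (-48611/648 - 91785) = -2 - 59525291/648 = -59526587/648 ≈ -91862.)
-297011 + H = -297011 - 59526587/648 = -251989715/648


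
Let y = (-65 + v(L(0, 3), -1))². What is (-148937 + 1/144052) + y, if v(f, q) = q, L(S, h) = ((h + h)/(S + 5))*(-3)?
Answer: -20827182211/144052 ≈ -1.4458e+5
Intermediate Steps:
L(S, h) = -6*h/(5 + S) (L(S, h) = ((2*h)/(5 + S))*(-3) = (2*h/(5 + S))*(-3) = -6*h/(5 + S))
y = 4356 (y = (-65 - 1)² = (-66)² = 4356)
(-148937 + 1/144052) + y = (-148937 + 1/144052) + 4356 = -21454672723/144052 + 4356 = -20827182211/144052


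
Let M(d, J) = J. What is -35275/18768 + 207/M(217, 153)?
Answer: -9883/18768 ≈ -0.52659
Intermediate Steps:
-35275/18768 + 207/M(217, 153) = -35275/18768 + 207/153 = -35275*1/18768 + 207*(1/153) = -2075/1104 + 23/17 = -9883/18768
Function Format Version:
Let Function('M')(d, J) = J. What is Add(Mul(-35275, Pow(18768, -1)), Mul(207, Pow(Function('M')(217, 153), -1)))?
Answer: Rational(-9883, 18768) ≈ -0.52659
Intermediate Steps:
Add(Mul(-35275, Pow(18768, -1)), Mul(207, Pow(Function('M')(217, 153), -1))) = Add(Mul(-35275, Pow(18768, -1)), Mul(207, Pow(153, -1))) = Add(Mul(-35275, Rational(1, 18768)), Mul(207, Rational(1, 153))) = Add(Rational(-2075, 1104), Rational(23, 17)) = Rational(-9883, 18768)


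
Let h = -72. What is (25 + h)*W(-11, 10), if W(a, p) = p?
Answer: -470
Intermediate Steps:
(25 + h)*W(-11, 10) = (25 - 72)*10 = -47*10 = -470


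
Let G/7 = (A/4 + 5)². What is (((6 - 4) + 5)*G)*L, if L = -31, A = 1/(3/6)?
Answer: -183799/4 ≈ -45950.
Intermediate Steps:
A = 2 (A = 1/(3*(⅙)) = 1/(½) = 2)
G = 847/4 (G = 7*(2/4 + 5)² = 7*(2*(¼) + 5)² = 7*(½ + 5)² = 7*(11/2)² = 7*(121/4) = 847/4 ≈ 211.75)
(((6 - 4) + 5)*G)*L = (((6 - 4) + 5)*(847/4))*(-31) = ((2 + 5)*(847/4))*(-31) = (7*(847/4))*(-31) = (5929/4)*(-31) = -183799/4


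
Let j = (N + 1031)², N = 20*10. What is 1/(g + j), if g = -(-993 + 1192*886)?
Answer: 1/460242 ≈ 2.1728e-6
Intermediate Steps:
N = 200
g = -1055119 (g = -(-993 + 1056112) = -1*1055119 = -1055119)
j = 1515361 (j = (200 + 1031)² = 1231² = 1515361)
1/(g + j) = 1/(-1055119 + 1515361) = 1/460242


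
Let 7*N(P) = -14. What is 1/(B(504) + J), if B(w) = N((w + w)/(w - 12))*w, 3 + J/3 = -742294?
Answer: -1/2227899 ≈ -4.4885e-7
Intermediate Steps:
J = -2226891 (J = -9 + 3*(-742294) = -9 - 2226882 = -2226891)
N(P) = -2 (N(P) = (1/7)*(-14) = -2)
B(w) = -2*w
1/(B(504) + J) = 1/(-2*504 - 2226891) = 1/(-1008 - 2226891) = 1/(-2227899) = -1/2227899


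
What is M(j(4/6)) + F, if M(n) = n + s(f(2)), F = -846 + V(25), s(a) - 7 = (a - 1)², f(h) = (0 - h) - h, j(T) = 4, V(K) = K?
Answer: -785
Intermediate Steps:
f(h) = -2*h (f(h) = -h - h = -2*h)
s(a) = 7 + (-1 + a)² (s(a) = 7 + (a - 1)² = 7 + (-1 + a)²)
F = -821 (F = -846 + 25 = -821)
M(n) = 32 + n (M(n) = n + (7 + (-1 - 2*2)²) = n + (7 + (-1 - 4)²) = n + (7 + (-5)²) = n + (7 + 25) = n + 32 = 32 + n)
M(j(4/6)) + F = (32 + 4) - 821 = 36 - 821 = -785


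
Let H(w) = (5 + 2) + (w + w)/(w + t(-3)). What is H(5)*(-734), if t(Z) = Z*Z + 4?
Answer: -49912/9 ≈ -5545.8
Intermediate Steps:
t(Z) = 4 + Z² (t(Z) = Z² + 4 = 4 + Z²)
H(w) = 7 + 2*w/(13 + w) (H(w) = (5 + 2) + (w + w)/(w + (4 + (-3)²)) = 7 + (2*w)/(w + (4 + 9)) = 7 + (2*w)/(w + 13) = 7 + (2*w)/(13 + w) = 7 + 2*w/(13 + w))
H(5)*(-734) = ((91 + 9*5)/(13 + 5))*(-734) = ((91 + 45)/18)*(-734) = ((1/18)*136)*(-734) = (68/9)*(-734) = -49912/9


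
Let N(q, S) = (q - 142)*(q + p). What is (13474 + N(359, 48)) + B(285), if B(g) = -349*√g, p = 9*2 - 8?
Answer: 93547 - 349*√285 ≈ 87655.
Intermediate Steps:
p = 10 (p = 18 - 8 = 10)
N(q, S) = (-142 + q)*(10 + q) (N(q, S) = (q - 142)*(q + 10) = (-142 + q)*(10 + q))
(13474 + N(359, 48)) + B(285) = (13474 + (-1420 + 359² - 132*359)) - 349*√285 = (13474 + (-1420 + 128881 - 47388)) - 349*√285 = (13474 + 80073) - 349*√285 = 93547 - 349*√285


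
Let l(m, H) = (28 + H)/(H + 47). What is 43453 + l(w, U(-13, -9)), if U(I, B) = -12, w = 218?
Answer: 1520871/35 ≈ 43453.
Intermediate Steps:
l(m, H) = (28 + H)/(47 + H)
43453 + l(w, U(-13, -9)) = 43453 + (28 - 12)/(47 - 12) = 43453 + 16/35 = 1520871/35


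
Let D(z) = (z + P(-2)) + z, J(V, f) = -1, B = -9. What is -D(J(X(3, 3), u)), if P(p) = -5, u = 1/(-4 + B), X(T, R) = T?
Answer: 7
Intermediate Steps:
u = -1/13 (u = 1/(-4 - 9) = 1/(-13) = -1/13 ≈ -0.076923)
D(z) = -5 + 2*z (D(z) = (z - 5) + z = (-5 + z) + z = -5 + 2*z)
-D(J(X(3, 3), u)) = -(-5 + 2*(-1)) = -(-5 - 2) = -1*(-7) = 7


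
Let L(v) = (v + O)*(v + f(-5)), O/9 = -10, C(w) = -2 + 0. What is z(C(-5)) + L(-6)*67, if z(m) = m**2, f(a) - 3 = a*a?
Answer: -141500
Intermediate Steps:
f(a) = 3 + a**2 (f(a) = 3 + a*a = 3 + a**2)
C(w) = -2
O = -90 (O = 9*(-10) = -90)
L(v) = (-90 + v)*(28 + v) (L(v) = (v - 90)*(v + (3 + (-5)**2)) = (-90 + v)*(v + (3 + 25)) = (-90 + v)*(v + 28) = (-90 + v)*(28 + v))
z(C(-5)) + L(-6)*67 = (-2)**2 + (-2520 + (-6)**2 - 62*(-6))*67 = 4 + (-2520 + 36 + 372)*67 = 4 - 2112*67 = 4 - 141504 = -141500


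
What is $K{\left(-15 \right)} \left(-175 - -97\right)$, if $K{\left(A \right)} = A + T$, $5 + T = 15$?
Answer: $390$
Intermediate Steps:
$T = 10$ ($T = -5 + 15 = 10$)
$K{\left(A \right)} = 10 + A$ ($K{\left(A \right)} = A + 10 = 10 + A$)
$K{\left(-15 \right)} \left(-175 - -97\right) = \left(10 - 15\right) \left(-175 - -97\right) = - 5 \left(-175 + 97\right) = \left(-5\right) \left(-78\right) = 390$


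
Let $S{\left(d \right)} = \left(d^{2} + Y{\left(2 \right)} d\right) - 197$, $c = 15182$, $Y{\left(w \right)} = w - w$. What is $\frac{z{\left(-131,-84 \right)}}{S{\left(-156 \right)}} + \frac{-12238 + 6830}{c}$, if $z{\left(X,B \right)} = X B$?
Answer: $\frac{18259508}{183239149} \approx 0.099648$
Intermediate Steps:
$Y{\left(w \right)} = 0$
$S{\left(d \right)} = -197 + d^{2}$ ($S{\left(d \right)} = \left(d^{2} + 0 d\right) - 197 = \left(d^{2} + 0\right) - 197 = d^{2} - 197 = -197 + d^{2}$)
$z{\left(X,B \right)} = B X$
$\frac{z{\left(-131,-84 \right)}}{S{\left(-156 \right)}} + \frac{-12238 + 6830}{c} = \frac{\left(-84\right) \left(-131\right)}{-197 + \left(-156\right)^{2}} + \frac{-12238 + 6830}{15182} = \frac{11004}{-197 + 24336} - \frac{2704}{7591} = \frac{11004}{24139} - \frac{2704}{7591} = \frac{18259508}{183239149}$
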